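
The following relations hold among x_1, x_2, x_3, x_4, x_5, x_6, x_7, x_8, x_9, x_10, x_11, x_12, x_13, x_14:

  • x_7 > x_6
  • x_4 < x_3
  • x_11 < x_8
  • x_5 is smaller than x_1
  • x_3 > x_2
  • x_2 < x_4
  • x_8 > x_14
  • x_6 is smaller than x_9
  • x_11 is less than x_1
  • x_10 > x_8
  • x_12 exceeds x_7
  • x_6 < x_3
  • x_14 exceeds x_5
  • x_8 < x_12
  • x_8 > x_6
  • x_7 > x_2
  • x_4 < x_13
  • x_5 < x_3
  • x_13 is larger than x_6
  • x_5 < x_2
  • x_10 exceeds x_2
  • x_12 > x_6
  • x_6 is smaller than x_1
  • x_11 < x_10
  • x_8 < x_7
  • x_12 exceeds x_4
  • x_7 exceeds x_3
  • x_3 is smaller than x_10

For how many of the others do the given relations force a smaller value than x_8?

From x_8 the given relations immediately reach x_11, x_14, x_6.
From those, x_5 — 4 in total.
No other element is forced below x_8 by the given relations, so the count is 4.

4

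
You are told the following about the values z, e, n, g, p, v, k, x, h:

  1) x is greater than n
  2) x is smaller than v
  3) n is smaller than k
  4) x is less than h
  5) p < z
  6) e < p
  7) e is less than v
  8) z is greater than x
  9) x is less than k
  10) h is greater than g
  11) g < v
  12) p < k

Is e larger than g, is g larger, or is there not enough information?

undetermined

Following every chain through g: above g we get v, h.
e is not reached, and no chain runs the other way from e to g.
So the given relations leave the order of g and e undetermined.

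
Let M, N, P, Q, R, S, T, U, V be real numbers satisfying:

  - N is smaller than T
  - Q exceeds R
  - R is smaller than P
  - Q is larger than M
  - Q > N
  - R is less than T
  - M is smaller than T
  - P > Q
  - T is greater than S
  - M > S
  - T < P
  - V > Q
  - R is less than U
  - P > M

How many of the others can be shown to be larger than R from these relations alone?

5

Directly above R: U, T, Q, P.
One step further: V (5 so far).
No other element is forced above R by the given relations, so the count is 5.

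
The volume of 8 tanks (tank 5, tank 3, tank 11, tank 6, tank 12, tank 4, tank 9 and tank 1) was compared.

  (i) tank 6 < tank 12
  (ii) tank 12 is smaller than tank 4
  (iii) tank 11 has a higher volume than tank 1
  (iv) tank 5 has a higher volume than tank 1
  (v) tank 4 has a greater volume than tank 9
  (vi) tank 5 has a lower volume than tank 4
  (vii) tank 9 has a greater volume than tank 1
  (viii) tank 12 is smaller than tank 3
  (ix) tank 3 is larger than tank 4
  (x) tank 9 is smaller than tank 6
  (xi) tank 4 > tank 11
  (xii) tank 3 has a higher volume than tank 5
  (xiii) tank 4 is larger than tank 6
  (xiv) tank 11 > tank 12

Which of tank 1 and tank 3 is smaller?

tank 1

tank 1 < tank 9 and tank 9 < tank 6 give tank 1 < tank 6.
With tank 6 < tank 12: tank 1 < tank 9 < tank 6 < tank 12.
With tank 12 < tank 11: tank 1 < tank 9 < tank 6 < tank 12 < tank 11.
With tank 11 < tank 4: tank 1 < tank 9 < tank 6 < tank 12 < tank 11 < tank 4.
Then tank 4 < tank 3 extends the chain to tank 3.
So tank 1 < tank 3; tank 1 is the smaller of the two.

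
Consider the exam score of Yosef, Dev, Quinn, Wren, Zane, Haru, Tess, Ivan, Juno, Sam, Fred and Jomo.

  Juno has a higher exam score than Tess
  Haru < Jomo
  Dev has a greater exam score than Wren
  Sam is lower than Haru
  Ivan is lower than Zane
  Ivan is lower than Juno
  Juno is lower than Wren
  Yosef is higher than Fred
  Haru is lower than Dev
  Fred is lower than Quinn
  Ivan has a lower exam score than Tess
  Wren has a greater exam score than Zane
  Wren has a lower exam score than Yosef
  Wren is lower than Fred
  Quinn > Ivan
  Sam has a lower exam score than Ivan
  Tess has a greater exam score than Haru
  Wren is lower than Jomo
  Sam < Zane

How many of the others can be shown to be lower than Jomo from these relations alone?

7

Directly below Jomo: Haru, Wren.
One step further: Sam, Zane, Juno (5 so far).
One step further: Ivan, Tess (7 so far).
Nothing else is reachable below Jomo; 7 in all.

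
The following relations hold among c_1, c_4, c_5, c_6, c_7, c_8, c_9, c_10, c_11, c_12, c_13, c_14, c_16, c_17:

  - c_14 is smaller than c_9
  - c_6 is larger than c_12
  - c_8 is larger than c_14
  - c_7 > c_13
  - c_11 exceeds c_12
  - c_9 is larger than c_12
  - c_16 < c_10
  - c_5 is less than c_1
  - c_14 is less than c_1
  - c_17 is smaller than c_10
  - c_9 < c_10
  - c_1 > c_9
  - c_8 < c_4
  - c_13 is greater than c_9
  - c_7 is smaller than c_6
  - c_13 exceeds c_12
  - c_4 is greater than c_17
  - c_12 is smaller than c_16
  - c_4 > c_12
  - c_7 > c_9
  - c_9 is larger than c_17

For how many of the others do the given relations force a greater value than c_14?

From c_14 the given relations immediately reach c_9, c_8, c_1.
From those, c_13, c_7, c_4, c_10 — 7 in total.
From those, c_6 — 8 in total.
No other element is forced above c_14 by the given relations, so the count is 8.

8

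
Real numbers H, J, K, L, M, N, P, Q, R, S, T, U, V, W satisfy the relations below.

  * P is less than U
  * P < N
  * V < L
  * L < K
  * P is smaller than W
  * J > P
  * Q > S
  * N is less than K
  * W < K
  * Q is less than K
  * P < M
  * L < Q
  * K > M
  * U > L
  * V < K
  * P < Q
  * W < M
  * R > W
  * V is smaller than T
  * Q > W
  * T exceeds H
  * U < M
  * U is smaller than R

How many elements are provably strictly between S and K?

1

The relations place S below K. An element lies strictly between them when it is forced above S and also forced below K.
Above S: {Q}. Below K: {P, V, L, U, W, M, N, Q}.
Intersection: {Q} — 1.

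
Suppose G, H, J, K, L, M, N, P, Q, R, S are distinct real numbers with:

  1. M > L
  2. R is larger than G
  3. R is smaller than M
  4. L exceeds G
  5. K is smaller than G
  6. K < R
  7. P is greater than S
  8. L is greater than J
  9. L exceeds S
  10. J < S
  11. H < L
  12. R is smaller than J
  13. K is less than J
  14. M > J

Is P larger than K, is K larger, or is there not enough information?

Link the given pairs in sequence: K < G; G < R; R < J; J < S; S < P.
Together: K < G < R < J < S < P.
So P is larger.

P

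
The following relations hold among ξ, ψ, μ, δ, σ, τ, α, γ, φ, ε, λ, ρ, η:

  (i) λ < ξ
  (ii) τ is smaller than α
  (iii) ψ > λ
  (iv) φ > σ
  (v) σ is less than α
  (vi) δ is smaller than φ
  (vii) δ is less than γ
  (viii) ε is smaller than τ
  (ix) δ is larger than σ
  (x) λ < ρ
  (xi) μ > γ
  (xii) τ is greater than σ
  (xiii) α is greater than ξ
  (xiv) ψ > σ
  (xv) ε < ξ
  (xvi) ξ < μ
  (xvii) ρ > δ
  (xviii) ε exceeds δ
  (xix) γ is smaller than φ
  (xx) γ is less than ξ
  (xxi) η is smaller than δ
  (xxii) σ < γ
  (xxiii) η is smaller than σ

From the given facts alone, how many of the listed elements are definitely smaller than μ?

7

Directly below μ: γ, ξ.
One step further: λ, σ, δ, ε (6 so far).
One step further: η (7 so far).
Nothing else is reachable below μ; 7 in all.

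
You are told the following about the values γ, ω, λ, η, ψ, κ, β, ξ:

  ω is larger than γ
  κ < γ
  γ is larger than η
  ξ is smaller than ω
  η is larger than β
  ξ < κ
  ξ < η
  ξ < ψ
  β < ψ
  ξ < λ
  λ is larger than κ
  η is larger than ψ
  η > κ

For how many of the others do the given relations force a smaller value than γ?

Directly below γ: κ, η.
One step further: β, ξ, ψ (5 so far).
No other element is forced below γ by the given relations, so the count is 5.

5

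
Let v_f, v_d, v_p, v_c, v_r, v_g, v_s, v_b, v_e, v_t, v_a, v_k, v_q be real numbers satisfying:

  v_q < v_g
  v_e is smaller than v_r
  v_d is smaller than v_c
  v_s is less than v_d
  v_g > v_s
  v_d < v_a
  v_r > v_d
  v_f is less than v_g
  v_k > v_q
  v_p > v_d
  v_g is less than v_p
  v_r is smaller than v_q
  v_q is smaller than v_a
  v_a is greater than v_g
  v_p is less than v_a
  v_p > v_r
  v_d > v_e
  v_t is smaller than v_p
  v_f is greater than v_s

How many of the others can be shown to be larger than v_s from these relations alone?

9

Directly above v_s: v_d, v_f, v_g.
One step further: v_r, v_p, v_c, v_a (7 so far).
One step further: v_q (8 so far).
One step further: v_k (9 so far).
Nothing else is reachable above v_s; 9 in all.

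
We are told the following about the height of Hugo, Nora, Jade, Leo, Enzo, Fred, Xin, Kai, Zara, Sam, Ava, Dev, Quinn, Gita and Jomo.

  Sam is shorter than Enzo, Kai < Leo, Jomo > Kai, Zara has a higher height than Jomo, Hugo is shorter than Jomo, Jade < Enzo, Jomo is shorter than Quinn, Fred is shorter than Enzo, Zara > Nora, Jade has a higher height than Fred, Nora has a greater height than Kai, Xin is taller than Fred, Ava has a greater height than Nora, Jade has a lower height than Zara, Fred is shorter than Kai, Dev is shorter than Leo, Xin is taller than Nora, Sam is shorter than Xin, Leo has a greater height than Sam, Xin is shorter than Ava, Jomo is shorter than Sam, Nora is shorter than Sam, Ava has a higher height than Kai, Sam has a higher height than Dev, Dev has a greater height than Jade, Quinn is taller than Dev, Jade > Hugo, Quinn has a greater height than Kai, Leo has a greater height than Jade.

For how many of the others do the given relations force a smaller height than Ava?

The elements the relations force below Ava are Fred, Hugo, Kai, Jomo, Jade, Nora, Dev, Sam, Xin — no chain reaches any other.
That is 9.

9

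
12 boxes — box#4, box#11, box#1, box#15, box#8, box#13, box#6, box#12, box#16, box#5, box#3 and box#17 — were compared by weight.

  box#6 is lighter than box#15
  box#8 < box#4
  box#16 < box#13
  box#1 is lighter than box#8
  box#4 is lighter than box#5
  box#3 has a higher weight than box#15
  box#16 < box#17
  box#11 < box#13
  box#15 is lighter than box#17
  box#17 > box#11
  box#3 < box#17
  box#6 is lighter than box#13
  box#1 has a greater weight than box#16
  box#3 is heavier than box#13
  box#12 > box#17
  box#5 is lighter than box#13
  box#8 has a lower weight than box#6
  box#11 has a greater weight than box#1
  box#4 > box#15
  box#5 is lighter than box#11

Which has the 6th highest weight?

box#5

Chaining the given pairs: box#16 < box#1 < box#8 < box#6 < box#15 < box#4 < box#5 < box#11 < box#13 < box#3 < box#17 < box#12.
Counting 6 from the largest end gives box#5.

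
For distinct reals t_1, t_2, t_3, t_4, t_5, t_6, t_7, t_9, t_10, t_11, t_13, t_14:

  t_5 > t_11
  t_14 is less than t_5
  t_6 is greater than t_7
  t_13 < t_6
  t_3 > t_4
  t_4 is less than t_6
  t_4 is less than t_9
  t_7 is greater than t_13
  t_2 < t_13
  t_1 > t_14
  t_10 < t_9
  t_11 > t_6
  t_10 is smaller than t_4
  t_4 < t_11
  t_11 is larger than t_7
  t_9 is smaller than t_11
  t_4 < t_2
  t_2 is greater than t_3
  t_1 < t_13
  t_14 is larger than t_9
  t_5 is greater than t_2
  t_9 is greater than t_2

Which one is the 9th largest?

Chaining the given pairs: t_10 < t_4 < t_3 < t_2 < t_9 < t_14 < t_1 < t_13 < t_7 < t_6 < t_11 < t_5.
Counting 9 from the largest end gives t_2.

t_2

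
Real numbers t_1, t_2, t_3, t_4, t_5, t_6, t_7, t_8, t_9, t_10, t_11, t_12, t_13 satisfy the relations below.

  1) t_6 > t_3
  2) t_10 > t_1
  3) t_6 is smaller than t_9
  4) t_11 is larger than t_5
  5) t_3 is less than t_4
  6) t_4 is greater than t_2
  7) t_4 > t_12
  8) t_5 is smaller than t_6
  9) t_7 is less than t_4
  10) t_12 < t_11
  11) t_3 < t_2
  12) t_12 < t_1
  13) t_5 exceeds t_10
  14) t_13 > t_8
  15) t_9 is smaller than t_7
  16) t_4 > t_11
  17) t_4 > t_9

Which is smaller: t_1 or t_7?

The relevant relations are t_1 < t_10; t_10 < t_5; t_5 < t_6; t_6 < t_9; t_9 < t_7.
Chaining these gives t_1 < t_10 < t_5 < t_6 < t_9 < t_7.
So t_1 < t_7; t_1 is the smaller of the two.

t_1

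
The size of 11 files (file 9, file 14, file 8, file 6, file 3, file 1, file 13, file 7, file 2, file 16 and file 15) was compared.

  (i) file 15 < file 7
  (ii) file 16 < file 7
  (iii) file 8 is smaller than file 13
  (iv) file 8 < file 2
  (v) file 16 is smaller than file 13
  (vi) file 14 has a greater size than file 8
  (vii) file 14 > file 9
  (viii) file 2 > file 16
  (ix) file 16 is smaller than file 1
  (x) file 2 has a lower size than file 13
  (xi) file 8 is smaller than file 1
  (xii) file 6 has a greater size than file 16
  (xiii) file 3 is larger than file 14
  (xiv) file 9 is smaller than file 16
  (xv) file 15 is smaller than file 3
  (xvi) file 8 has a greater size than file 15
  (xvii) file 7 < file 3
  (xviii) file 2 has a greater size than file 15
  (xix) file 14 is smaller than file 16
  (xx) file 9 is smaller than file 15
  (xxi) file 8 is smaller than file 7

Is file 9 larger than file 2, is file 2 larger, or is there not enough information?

file 2

The relevant relations are file 9 < file 15; file 15 < file 8; file 8 < file 14; file 14 < file 16; file 16 < file 2.
Together: file 9 < file 15 < file 8 < file 14 < file 16 < file 2.
So file 2 is larger.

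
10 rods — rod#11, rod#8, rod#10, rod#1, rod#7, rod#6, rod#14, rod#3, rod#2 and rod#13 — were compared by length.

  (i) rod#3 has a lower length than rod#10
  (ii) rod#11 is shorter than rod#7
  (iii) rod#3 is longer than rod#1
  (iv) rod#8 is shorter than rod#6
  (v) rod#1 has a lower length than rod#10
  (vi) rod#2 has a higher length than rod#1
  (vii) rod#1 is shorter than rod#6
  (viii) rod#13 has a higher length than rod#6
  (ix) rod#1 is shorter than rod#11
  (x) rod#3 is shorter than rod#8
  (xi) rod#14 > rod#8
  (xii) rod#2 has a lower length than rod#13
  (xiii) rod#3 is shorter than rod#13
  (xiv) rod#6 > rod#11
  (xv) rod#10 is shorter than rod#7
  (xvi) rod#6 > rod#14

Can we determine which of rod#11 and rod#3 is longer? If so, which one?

undetermined

Following every chain through rod#3: above rod#3 we get rod#8, rod#10, rod#14, rod#6, rod#13, rod#7; below rod#3 we get rod#1.
rod#11 is not reached, and no chain runs the other way from rod#11 to rod#3.
So the given relations leave the order of rod#3 and rod#11 undetermined.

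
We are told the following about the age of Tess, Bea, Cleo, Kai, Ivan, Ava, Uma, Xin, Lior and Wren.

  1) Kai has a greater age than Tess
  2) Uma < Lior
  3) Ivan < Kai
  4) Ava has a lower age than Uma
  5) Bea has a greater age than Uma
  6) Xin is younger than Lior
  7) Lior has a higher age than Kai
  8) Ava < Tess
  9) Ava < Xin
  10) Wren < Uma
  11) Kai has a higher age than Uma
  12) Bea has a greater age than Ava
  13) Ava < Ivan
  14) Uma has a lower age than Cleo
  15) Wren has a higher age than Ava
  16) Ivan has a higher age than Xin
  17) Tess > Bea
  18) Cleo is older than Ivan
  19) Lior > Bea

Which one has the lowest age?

Ava

Chaining upward from Ava: directly above it, Wren, Uma, Bea, Xin, Ivan, Tess; then Kai, Cleo, Lior.
That covers every other element, and nothing is given below Ava, so Ava is the lowest age.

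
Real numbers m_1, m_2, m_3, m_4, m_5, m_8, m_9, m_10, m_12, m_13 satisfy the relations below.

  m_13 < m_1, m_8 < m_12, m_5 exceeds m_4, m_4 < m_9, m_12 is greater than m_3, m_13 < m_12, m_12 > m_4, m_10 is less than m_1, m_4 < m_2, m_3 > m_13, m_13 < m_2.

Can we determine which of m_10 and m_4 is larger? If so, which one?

Following every chain through m_4: above m_4 we get m_9, m_5, m_12, m_2.
m_10 is not reached, and no chain runs the other way from m_10 to m_4.
So the given relations leave the order of m_4 and m_10 undetermined.

undetermined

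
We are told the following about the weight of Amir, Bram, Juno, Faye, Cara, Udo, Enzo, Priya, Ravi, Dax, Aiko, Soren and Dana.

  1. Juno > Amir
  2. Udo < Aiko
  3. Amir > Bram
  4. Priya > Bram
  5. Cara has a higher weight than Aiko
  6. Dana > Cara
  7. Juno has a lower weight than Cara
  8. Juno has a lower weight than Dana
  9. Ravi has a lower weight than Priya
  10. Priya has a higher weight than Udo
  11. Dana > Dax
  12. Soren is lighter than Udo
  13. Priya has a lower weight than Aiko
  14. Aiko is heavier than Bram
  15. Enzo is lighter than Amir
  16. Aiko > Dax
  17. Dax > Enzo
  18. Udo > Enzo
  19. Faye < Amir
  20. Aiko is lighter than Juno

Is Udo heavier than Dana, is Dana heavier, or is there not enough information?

Dana

Following the relations from Udo: Udo < Priya < Aiko < Juno < Cara < Dana.
So Dana is heavier.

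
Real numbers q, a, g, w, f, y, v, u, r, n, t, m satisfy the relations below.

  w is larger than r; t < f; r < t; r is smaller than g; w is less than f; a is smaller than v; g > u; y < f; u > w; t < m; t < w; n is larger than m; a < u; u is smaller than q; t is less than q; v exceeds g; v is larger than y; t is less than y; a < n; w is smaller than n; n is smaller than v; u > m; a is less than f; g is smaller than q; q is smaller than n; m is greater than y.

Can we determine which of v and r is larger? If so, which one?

The relevant relations are r < t; t < y; y < m; m < u; u < g; g < q; q < n; n < v.
Chaining these gives r < t < y < m < u < g < q < n < v.
So v is larger.

v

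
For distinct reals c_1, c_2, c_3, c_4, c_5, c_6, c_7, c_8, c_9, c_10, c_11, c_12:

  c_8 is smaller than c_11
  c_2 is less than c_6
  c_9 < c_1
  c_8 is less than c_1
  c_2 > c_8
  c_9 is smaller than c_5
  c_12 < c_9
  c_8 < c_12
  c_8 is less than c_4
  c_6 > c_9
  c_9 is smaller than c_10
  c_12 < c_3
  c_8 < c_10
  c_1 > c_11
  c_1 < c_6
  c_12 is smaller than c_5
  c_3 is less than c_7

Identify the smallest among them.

Chaining upward from c_8: directly above it, c_12, c_4, c_11, c_2, c_1, c_10; then c_9, c_5, c_3, c_6; then c_7.
That covers every other element, and nothing is given below c_8, so c_8 is the smallest.

c_8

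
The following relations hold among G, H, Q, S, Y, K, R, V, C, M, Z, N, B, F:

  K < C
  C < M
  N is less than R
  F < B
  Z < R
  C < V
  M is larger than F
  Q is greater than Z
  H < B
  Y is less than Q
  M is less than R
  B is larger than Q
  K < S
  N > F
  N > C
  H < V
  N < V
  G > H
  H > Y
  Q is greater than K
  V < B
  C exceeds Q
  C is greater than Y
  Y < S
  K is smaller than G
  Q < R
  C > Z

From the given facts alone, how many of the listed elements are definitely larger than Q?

6

Directly above Q: C, R, B.
One step further: N, M, V (6 so far).
Nothing else is reachable above Q; 6 in all.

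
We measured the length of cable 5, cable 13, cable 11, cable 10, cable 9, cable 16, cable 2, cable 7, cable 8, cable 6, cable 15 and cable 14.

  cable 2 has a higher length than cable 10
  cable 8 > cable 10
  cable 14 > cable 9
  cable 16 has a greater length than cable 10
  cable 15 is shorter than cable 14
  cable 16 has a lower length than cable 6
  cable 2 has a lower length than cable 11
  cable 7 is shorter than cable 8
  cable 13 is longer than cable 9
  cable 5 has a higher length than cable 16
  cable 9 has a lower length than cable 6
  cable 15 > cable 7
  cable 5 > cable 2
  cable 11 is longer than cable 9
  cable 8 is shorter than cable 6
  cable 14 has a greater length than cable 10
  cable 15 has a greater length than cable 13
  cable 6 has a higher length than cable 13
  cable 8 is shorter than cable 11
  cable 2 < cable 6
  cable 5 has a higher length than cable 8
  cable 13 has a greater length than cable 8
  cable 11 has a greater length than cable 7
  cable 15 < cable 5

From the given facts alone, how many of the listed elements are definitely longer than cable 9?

From cable 9 the given relations immediately reach cable 13, cable 6, cable 11, cable 14.
From those, cable 15 — 5 in total.
From those, cable 5 — 6 in total.
Nothing else is reachable above cable 9; 6 in all.

6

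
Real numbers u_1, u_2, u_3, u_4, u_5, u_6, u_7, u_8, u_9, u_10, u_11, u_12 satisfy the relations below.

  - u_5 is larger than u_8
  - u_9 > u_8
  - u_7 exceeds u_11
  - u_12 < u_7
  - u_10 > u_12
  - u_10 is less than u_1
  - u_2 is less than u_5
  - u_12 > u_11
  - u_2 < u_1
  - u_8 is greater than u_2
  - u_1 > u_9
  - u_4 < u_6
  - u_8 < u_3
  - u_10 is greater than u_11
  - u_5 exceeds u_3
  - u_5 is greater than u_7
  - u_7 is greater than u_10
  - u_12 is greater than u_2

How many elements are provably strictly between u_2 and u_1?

Chaining upward from u_2 reaches: u_8, u_12, u_10, u_7, u_9, u_3, u_5.
Chaining downward from u_1 reaches: u_11, u_8, u_12, u_10, u_9.
Strictly between u_2 and u_1 are those in both lists: u_8, u_12, u_10, u_9 — 4 elements.

4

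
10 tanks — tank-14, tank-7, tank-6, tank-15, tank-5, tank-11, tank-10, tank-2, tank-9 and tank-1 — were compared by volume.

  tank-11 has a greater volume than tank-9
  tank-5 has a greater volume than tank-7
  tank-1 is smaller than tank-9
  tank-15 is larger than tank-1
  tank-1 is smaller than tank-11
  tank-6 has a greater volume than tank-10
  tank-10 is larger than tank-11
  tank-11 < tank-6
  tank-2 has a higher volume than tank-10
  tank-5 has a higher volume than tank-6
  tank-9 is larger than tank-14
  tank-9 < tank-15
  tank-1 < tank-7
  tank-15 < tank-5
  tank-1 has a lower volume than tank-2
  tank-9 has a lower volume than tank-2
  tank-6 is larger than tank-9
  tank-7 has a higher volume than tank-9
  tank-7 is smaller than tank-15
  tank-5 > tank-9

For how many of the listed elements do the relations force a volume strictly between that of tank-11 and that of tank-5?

The relations place tank-11 below tank-5. An element lies strictly between them when it is forced above tank-11 and also forced below tank-5.
Above tank-11: {tank-10, tank-6, tank-2}. Below tank-5: {tank-1, tank-14, tank-9, tank-7, tank-10, tank-15, tank-6}.
Intersection: {tank-10, tank-6} — 2.

2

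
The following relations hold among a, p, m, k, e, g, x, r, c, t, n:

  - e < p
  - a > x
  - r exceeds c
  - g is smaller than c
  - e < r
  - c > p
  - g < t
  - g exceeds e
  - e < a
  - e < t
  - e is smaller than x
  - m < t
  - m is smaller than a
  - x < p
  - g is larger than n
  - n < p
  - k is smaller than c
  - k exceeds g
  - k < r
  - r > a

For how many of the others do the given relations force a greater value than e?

From e the given relations immediately reach g, x, t, p, a, r.
From those, k, c — 8 in total.
Nothing else is reachable above e; 8 in all.

8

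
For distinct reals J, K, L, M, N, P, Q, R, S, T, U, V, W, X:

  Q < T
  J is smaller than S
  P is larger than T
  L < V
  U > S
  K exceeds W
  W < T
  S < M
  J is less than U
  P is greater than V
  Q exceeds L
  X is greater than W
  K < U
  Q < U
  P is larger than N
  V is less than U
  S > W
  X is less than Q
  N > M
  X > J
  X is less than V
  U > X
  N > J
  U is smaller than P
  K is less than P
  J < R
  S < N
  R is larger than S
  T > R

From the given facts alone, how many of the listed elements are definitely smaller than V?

From V the given relations immediately reach L, X.
From those, J, W — 4 in total.
No other element is forced below V by the given relations, so the count is 4.

4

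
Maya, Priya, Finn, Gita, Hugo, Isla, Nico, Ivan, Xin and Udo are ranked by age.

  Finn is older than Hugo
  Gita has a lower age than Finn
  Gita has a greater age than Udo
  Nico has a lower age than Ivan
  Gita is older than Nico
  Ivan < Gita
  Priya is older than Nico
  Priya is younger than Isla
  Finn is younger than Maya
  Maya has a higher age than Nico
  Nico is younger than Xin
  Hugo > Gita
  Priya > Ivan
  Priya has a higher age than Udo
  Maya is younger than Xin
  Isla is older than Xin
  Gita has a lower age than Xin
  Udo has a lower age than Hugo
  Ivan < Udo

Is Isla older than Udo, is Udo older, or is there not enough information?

Udo < Gita and Gita < Hugo give Udo < Hugo.
With Hugo < Finn: Udo < Gita < Hugo < Finn.
With Finn < Maya: Udo < Gita < Hugo < Finn < Maya.
Then Maya < Xin extends the chain to Xin.
With Xin < Isla: Udo < Gita < Hugo < Finn < Maya < Xin < Isla.
So Isla is older.

Isla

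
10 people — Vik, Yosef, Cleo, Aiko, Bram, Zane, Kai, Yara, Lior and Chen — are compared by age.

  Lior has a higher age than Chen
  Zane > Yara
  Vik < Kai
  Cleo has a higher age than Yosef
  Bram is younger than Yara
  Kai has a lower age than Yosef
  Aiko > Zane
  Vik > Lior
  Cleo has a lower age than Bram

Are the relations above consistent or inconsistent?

Every relation is compatible with Chen < Lior < Vik < Kai < Yosef < Cleo < Bram < Yara < Zane < Aiko; the set is consistent.

consistent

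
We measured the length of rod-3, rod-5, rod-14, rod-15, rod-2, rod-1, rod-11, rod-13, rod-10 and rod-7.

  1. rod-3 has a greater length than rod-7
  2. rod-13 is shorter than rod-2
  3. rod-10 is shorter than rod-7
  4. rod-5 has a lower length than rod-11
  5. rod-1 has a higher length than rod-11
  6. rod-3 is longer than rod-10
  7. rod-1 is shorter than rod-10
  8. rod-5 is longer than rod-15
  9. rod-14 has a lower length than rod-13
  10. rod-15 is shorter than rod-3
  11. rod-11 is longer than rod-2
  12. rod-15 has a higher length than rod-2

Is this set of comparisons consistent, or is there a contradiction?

The single ordering rod-14 < rod-13 < rod-2 < rod-15 < rod-5 < rod-11 < rod-1 < rod-10 < rod-7 < rod-3 satisfies every listed relation, so no contradiction arises.

consistent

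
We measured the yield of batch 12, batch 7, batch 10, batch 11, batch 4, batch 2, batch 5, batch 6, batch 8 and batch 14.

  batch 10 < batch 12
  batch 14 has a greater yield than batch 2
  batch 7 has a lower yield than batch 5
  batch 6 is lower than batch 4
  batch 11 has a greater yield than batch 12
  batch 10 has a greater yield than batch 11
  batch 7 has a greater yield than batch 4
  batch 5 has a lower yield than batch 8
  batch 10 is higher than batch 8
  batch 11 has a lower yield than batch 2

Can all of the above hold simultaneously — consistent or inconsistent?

Chaining the given relations yields batch 10 < batch 12 < batch 11, so batch 10 < batch 11. But one relation states batch 11 < batch 10. These cannot both hold.

inconsistent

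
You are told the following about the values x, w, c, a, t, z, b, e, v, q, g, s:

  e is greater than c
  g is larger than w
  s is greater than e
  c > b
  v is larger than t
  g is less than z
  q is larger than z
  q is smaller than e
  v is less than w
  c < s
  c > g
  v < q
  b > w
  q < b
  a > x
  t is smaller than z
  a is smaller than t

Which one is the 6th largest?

The consecutive relations fix a unique order: x < a < t < v < w < g < z < q < b < c < e < s.
Counting 6 from the largest end gives z.

z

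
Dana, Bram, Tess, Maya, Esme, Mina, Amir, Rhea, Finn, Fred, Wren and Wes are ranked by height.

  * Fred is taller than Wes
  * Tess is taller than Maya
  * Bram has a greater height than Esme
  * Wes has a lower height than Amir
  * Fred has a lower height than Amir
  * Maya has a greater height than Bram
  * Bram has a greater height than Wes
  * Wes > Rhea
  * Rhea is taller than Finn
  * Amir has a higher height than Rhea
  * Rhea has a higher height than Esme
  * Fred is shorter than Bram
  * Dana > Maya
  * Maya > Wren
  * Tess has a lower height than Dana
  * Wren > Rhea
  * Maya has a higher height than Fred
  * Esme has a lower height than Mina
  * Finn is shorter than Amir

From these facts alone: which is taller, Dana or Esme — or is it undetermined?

Dana

Esme < Rhea and Rhea < Wes give Esme < Wes.
With Wes < Fred: Esme < Rhea < Wes < Fred.
With Fred < Maya: Esme < Rhea < Wes < Fred < Maya.
With Maya < Tess: Esme < Rhea < Wes < Fred < Maya < Tess.
Then Tess < Dana extends the chain to Dana.
So Dana is taller.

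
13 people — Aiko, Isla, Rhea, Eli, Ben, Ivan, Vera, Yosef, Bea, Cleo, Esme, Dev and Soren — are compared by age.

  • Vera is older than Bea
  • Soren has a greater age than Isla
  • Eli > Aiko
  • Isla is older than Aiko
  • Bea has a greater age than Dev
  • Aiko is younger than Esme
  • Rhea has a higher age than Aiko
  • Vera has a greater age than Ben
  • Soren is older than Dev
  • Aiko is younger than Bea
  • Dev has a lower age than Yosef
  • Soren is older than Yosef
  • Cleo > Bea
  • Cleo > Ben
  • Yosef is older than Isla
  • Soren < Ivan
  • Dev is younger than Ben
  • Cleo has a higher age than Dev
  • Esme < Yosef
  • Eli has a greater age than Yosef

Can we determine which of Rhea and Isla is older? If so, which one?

undetermined

Following every chain through Isla: above Isla we get Yosef, Soren, Ivan, Eli; below Isla we get Aiko.
Rhea is not reached, and no chain runs the other way from Rhea to Isla.
So the given relations leave the order of Isla and Rhea undetermined.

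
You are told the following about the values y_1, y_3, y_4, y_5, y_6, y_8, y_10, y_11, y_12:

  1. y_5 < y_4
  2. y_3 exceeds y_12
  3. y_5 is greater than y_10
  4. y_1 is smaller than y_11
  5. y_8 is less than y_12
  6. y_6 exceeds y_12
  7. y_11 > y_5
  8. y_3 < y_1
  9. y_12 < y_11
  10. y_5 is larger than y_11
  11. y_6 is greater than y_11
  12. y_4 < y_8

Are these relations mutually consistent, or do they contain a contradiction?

We have y_11 < y_5 stated directly, yet also y_5 < y_4 < y_8 < y_12 < y_3 < y_1 < y_11 by chaining the others — so y_5 < y_11. Contradiction.

inconsistent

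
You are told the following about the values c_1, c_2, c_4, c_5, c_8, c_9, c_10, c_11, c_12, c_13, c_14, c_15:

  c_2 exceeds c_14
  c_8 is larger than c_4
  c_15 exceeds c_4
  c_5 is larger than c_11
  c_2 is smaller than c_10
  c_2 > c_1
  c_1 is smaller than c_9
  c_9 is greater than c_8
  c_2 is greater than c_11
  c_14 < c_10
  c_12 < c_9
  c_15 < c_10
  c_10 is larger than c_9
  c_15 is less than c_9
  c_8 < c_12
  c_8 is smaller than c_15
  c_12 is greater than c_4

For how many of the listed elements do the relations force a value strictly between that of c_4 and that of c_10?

4

The relations place c_4 below c_10. An element lies strictly between them when it is forced above c_4 and also forced below c_10.
Above c_4: {c_8, c_15, c_12, c_9}. Below c_10: {c_14, c_1, c_8, c_11, c_15, c_12, c_2, c_9}.
Intersection: {c_8, c_15, c_12, c_9} — 4.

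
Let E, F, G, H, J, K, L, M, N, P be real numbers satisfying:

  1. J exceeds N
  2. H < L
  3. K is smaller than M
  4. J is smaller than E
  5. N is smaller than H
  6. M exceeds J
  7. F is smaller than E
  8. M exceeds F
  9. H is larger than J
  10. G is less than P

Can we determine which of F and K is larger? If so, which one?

Following every chain through F: above F we get M, E.
K is not reached, and no chain runs the other way from K to F.
So the given relations leave the order of F and K undetermined.

undetermined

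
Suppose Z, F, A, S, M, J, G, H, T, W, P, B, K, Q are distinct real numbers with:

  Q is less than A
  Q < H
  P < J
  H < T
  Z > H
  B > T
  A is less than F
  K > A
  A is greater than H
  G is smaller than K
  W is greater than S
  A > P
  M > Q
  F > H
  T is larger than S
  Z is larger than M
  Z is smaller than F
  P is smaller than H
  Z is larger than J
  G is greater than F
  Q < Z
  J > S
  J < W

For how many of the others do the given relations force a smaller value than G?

The elements the relations force below G are Q, S, M, P, H, J, A, Z, F — no chain reaches any other.
That is 9.

9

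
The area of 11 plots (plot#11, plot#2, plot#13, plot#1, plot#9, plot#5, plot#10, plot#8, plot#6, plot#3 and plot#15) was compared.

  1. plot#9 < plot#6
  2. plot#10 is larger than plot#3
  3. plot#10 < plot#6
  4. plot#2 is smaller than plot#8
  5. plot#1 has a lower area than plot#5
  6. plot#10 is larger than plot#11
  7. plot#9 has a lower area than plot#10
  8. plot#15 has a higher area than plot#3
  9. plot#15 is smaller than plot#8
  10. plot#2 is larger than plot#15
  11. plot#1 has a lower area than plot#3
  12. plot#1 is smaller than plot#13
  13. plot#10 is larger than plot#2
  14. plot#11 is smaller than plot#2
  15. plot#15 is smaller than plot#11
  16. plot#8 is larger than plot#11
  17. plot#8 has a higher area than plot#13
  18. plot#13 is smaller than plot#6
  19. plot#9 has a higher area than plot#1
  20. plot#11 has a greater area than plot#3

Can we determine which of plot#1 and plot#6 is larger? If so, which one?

plot#6

The relevant relations are plot#1 < plot#3; plot#3 < plot#15; plot#15 < plot#11; plot#11 < plot#2; plot#2 < plot#10; plot#10 < plot#6.
Chaining these gives plot#1 < plot#3 < plot#15 < plot#11 < plot#2 < plot#10 < plot#6.
So plot#6 is larger.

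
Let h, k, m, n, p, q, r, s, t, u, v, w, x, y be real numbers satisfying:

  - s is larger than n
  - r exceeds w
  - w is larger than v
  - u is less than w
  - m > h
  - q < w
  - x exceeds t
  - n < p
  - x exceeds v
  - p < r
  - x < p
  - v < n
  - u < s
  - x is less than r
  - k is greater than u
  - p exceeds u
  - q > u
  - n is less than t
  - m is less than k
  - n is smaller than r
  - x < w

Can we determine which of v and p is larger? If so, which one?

p

The relevant relations are v < n; n < t; t < x; x < p.
Together: v < n < t < x < p.
So p is larger.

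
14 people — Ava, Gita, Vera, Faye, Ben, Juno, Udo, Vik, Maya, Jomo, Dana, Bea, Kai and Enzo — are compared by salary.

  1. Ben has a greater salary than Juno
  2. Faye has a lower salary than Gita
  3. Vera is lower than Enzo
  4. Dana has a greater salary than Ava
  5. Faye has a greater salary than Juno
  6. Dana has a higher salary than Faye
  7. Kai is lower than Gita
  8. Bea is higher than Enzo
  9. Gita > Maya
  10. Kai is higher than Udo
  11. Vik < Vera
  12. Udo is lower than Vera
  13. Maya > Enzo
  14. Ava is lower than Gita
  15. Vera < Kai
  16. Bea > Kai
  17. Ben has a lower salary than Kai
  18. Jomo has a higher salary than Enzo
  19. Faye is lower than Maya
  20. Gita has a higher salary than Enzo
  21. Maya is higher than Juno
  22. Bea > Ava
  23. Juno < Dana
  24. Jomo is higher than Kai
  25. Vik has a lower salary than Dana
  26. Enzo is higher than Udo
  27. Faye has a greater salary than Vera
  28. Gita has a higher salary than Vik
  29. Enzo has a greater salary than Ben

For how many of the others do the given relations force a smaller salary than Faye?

The elements the relations force below Faye are Juno, Vik, Udo, Vera — no chain reaches any other.
That is 4.

4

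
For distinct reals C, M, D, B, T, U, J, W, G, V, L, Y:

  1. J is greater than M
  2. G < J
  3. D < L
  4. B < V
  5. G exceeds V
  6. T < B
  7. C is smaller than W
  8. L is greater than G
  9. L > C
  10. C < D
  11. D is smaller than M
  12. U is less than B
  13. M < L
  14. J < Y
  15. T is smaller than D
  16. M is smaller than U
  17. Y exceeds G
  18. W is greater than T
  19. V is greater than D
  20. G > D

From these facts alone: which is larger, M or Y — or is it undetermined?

The relevant relations are M < U; U < B; B < V; V < G; G < J; J < Y.
Chaining these gives M < U < B < V < G < J < Y.
So Y is larger.

Y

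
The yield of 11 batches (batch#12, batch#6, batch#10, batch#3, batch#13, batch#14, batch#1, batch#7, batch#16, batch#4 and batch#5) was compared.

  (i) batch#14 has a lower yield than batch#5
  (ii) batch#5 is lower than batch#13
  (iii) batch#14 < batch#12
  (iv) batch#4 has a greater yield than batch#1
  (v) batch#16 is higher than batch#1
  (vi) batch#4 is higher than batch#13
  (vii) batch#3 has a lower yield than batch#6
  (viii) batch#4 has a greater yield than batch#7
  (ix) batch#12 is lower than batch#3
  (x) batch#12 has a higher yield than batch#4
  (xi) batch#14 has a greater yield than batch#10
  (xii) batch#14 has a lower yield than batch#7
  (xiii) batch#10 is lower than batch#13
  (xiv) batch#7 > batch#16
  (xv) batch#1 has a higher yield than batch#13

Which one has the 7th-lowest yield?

Piecing the relations together gives one ordering: batch#10 < batch#14 < batch#5 < batch#13 < batch#1 < batch#16 < batch#7 < batch#4 < batch#12 < batch#3 < batch#6.
Counting 7 from the smallest end gives batch#7.

batch#7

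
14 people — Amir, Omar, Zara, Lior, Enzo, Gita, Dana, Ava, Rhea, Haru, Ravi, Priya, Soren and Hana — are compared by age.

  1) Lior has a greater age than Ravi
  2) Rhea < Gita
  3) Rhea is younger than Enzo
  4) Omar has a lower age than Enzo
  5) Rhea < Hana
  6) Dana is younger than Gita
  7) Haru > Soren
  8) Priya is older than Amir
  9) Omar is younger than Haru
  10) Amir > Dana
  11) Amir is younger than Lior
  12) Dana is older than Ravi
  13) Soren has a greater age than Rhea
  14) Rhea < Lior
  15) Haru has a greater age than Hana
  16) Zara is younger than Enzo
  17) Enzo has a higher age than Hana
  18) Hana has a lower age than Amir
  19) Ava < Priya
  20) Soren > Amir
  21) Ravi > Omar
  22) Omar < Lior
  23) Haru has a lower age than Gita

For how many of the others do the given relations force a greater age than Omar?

9

From Omar the given relations immediately reach Ravi, Lior, Enzo, Haru.
From those, Dana, Gita — 6 in total.
From those, Amir — 7 in total.
From those, Soren, Priya — 9 in total.
Nothing else is reachable above Omar; 9 in all.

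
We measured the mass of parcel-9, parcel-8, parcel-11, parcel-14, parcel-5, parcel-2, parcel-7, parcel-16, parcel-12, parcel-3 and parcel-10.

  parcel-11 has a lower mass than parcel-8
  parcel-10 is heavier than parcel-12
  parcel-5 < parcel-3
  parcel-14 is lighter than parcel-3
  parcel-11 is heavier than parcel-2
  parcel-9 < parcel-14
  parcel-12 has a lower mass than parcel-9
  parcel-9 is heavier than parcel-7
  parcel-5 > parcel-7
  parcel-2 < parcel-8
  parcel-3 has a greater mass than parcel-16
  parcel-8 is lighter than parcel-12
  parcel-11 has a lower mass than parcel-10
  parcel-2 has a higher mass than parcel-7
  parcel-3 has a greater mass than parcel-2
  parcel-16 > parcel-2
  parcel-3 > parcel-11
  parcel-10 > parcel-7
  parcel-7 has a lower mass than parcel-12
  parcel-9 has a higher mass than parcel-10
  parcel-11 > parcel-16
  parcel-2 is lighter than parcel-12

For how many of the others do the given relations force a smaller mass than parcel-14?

From parcel-14 the given relations immediately reach parcel-9.
From those, parcel-7, parcel-12, parcel-10 — 4 in total.
From those, parcel-2, parcel-11, parcel-8 — 7 in total.
From those, parcel-16 — 8 in total.
No other element is forced below parcel-14 by the given relations, so the count is 8.

8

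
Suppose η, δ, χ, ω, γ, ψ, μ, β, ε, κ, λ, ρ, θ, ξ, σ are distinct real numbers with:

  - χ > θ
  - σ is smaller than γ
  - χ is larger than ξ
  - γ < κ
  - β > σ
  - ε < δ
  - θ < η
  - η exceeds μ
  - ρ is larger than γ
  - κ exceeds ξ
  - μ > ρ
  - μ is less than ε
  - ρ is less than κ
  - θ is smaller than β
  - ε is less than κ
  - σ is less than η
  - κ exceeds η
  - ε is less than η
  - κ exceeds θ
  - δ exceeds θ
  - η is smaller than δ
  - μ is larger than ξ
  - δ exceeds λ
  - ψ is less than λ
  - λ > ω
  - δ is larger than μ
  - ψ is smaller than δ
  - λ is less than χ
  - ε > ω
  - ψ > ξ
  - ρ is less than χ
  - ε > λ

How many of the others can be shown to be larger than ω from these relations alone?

Directly above ω: λ, ε.
One step further: η, κ, χ, δ (6 so far).
No other element is forced above ω by the given relations, so the count is 6.

6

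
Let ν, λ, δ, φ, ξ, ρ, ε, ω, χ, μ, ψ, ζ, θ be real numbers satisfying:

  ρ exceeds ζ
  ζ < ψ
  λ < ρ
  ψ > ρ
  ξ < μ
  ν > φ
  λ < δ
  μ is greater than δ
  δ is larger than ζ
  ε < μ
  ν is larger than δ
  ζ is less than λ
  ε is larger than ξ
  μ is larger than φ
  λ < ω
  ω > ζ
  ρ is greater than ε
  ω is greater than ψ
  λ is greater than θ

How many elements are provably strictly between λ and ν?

1

Chaining upward from λ reaches: ρ, δ, ψ, μ, ω.
Chaining downward from ν reaches: ζ, θ, δ, φ.
Strictly between λ and ν are those in both lists: δ — 1 element.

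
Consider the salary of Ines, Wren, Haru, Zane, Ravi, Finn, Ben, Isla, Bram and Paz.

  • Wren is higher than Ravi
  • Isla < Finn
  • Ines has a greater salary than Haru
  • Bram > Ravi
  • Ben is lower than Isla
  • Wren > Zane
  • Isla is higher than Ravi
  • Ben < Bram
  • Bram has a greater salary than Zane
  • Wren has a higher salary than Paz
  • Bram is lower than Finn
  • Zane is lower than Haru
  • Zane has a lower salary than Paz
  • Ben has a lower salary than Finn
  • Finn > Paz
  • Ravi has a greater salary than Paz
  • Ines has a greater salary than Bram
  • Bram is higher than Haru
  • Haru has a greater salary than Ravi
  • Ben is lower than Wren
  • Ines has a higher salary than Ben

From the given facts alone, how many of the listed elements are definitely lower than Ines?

From Ines the given relations immediately reach Haru, Ben, Bram.
From those, Zane, Ravi — 5 in total.
From those, Paz — 6 in total.
Nothing else is reachable below Ines; 6 in all.

6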